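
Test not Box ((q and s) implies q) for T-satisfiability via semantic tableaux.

Unsatisfiable

1. not Box ((q and s) implies q), w0
2. not ((q and s) implies q), w1   [neg-Box-rule on 1: fresh world w1, w0Rw1]
3. q and s, w1   [neg-implies-rule on 2]
4. not q, w1   [neg-implies-rule on 2]
5. q, w1   [and-rule on 3]
6. s, w1   [and-rule on 3]
Accessibility: w0Rw0, w0Rw1, w1Rw1
Branch closes: q and not q both at w1.
Every branch closes; the branch above is one of them.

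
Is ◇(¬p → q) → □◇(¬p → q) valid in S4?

Tableau for the negation ¬(◇(¬p → q) → □◇(¬p → q)):
1. ¬(◇(¬p → q) → □◇(¬p → q)), u
2. ◇(¬p → q), u   [¬→-rule on 1]
3. ¬□◇(¬p → q), u   [¬→-rule on 1]
4. ¬p → q, v   [◇-rule on 2: fresh world v, uRv]
5. q, v   [→-rule on 4 (branches; this branch)]
6. ¬◇(¬p → q), w   [¬□-rule on 3: fresh world w, uRw]
7. ¬(¬p → q), w   [¬◇-rule on 6 via wRw]
8. ¬p, w   [¬→-rule on 7]
9. ¬q, w   [¬→-rule on 7]
Accessibility: uRu, uRv, uRw, vRv, wRw
The negation has an open branch (countermodel exists).

Not valid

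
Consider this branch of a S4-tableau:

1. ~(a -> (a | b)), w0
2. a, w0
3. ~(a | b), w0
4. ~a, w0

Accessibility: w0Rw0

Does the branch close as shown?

Both a and ~a appear at w0.

Closed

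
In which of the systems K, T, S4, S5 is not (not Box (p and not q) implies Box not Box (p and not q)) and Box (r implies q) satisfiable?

S5-tableau for the formula:
1. not (not Box (p and not q) implies Box not Box (p and not q)) and Box (r implies q), 0
2. not (not Box (p and not q) implies Box not Box (p and not q)), 0
3. Box (r implies q), 0
4. not Box (p and not q), 0
5. not Box not Box (p and not q), 0
6. r implies q, 0
7. not r, 0
8. not (p and not q), 1
9. r implies q, 1
10. q, 1
11. Box (p and not q), 2
12. r implies q, 2
13. p and not q, 0
14. p, 0
15. not q, 0
16. p and not q, 1
17. p, 1
18. not q, 1
Accessibility: 0R0, 0R1, 0R2, 1R0, 1R1, 1R2, 2R0, 2R1, 2R2
Branch closes: q and not q both at 1.
Every branch closes (one shown): unsatisfiable in S5.
S4-tableau for the formula:
1. not (not Box (p and not q) implies Box not Box (p and not q)) and Box (r implies q), 0
2. not (not Box (p and not q) implies Box not Box (p and not q)), 0
3. Box (r implies q), 0
4. not Box (p and not q), 0
5. not Box not Box (p and not q), 0
6. r implies q, 0
7. q, 0
8. not (p and not q), 1
9. r implies q, 1
10. q, 1
11. Box (p and not q), 2
12. r implies q, 2
13. p and not q, 2
14. p, 2
15. not q, 2
16. not r, 2
Accessibility: 0R0, 0R1, 0R2, 1R1, 2R2
Complete open branch: satisfiable in S4, hence also in K, T (this S4-model is also a K-model and a T-model).

K, T, S4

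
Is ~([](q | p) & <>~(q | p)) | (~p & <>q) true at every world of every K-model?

Yes, valid

Tableau for the negation ~(~([](q | p) & <>~(q | p)) | (~p & <>q)):
1. ~(~([](q | p) & <>~(q | p)) | (~p & <>q)), w0
2. [](q | p) & <>~(q | p), w0
3. ~(~p & <>q), w0
4. [](q | p), w0
5. <>~(q | p), w0
6. ~<>q, w0
7. ~(q | p), w1
8. ~q, w1
9. ~p, w1
10. q | p, w1
11. p, w1
Accessibility: w0Rw1
Branch closes: p and ~p both at w1.
All branches of the negation close; one closing branch shown above.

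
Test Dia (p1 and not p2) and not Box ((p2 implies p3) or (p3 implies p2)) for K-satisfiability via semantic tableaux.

1. Dia (p1 and not p2) and not Box ((p2 implies p3) or (p3 implies p2)), 0
2. Dia (p1 and not p2), 0
3. not Box ((p2 implies p3) or (p3 implies p2)), 0
4. p1 and not p2, 1
5. p1, 1
6. not p2, 1
7. not ((p2 implies p3) or (p3 implies p2)), 2
8. not (p2 implies p3), 2
9. not (p3 implies p2), 2
10. p2, 2
11. not p3, 2
12. p3, 2
13. not p2, 2
Accessibility: 0R1, 0R2
Branch closes: p3 and not p3 both at 2.
All branches of the tableau close; one closing branch shown above.

Unsatisfiable (every branch closes)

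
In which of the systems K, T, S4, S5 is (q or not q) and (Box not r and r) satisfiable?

K

K-tableau for the formula:
1. (q or not q) and (Box not r and r), u
2. q or not q, u
3. Box not r and r, u
4. Box not r, u
5. r, u
6. not q, u
Complete open branch: satisfiable in K.
T-tableau for the formula:
1. (q or not q) and (Box not r and r), u
2. q or not q, u
3. Box not r and r, u
4. Box not r, u
5. r, u
6. not r, u
Accessibility: uRu
Branch closes: r and not r both at u.
Every branch closes (one shown): unsatisfiable in T, hence also in S4, S5 (every S4/S5-frame is a T-frame).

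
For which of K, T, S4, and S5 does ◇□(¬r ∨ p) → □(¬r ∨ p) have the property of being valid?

S5

S5-tableau for the negation ¬(◇□(¬r ∨ p) → □(¬r ∨ p)):
1. ¬(◇□(¬r ∨ p) → □(¬r ∨ p)), w0
2. ◇□(¬r ∨ p), w0
3. ¬□(¬r ∨ p), w0
4. □(¬r ∨ p), w1
5. ¬r ∨ p, w0
6. ¬r ∨ p, w1
7. p, w0
8. p, w1
9. ¬(¬r ∨ p), w2
10. r, w2
11. ¬p, w2
12. ¬r ∨ p, w2
13. p, w2
Accessibility: w0Rw0, w0Rw1, w0Rw2, w1Rw0, w1Rw1, w1Rw2, w2Rw0, w2Rw1, w2Rw2
Branch closes: p and ¬p both at w2.
Every branch closes (one shown): valid in S5.
S4-tableau for the negation ¬(◇□(¬r ∨ p) → □(¬r ∨ p)):
1. ¬(◇□(¬r ∨ p) → □(¬r ∨ p)), w0
2. ◇□(¬r ∨ p), w0
3. ¬□(¬r ∨ p), w0
4. □(¬r ∨ p), w1
5. ¬r ∨ p, w1
6. p, w1
7. ¬(¬r ∨ p), w2
8. r, w2
9. ¬p, w2
Accessibility: w0Rw0, w0Rw1, w0Rw2, w1Rw1, w2Rw2
Complete open branch: countermodel on an S4-frame, so not valid in S4, nor in K, T (the same frame is also a K-frame and a T-frame).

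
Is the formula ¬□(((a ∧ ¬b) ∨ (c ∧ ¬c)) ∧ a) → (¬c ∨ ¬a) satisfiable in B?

1. ¬□(((a ∧ ¬b) ∨ (c ∧ ¬c)) ∧ a) → (¬c ∨ ¬a), w0
2. ¬c ∨ ¬a, w0   [→-rule on 1 (branches; this branch)]
3. ¬a, w0   [∨-rule on 2 (branches; this branch)]
Accessibility: w0Rw0

Yes, satisfiable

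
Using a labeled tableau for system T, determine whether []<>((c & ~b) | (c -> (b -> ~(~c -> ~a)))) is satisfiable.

Satisfiable

1. []<>((c & ~b) | (c -> (b -> ~(~c -> ~a)))), w0
2. <>((c & ~b) | (c -> (b -> ~(~c -> ~a)))), w0
3. (c & ~b) | (c -> (b -> ~(~c -> ~a))), w1
4. <>((c & ~b) | (c -> (b -> ~(~c -> ~a)))), w1
5. c -> (b -> ~(~c -> ~a)), w1
6. b -> ~(~c -> ~a), w1
7. ~(~c -> ~a), w1
8. ~c, w1
9. a, w1
10. (c & ~b) | (c -> (b -> ~(~c -> ~a))), w2
11. c -> (b -> ~(~c -> ~a)), w2
12. b -> ~(~c -> ~a), w2
13. ~(~c -> ~a), w2
14. ~c, w2
15. a, w2
Accessibility: w0Rw0, w0Rw1, w1Rw1, w1Rw2, w2Rw2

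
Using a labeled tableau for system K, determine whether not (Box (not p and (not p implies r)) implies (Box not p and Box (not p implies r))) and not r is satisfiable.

1. not (Box (not p and (not p implies r)) implies (Box not p and Box (not p implies r))) and not r, w0
2. not (Box (not p and (not p implies r)) implies (Box not p and Box (not p implies r))), w0
3. not r, w0
4. Box (not p and (not p implies r)), w0
5. not (Box not p and Box (not p implies r)), w0
6. not Box (not p implies r), w0
7. not (not p implies r), w1
8. not p, w1
9. not r, w1
10. not p and (not p implies r), w1
11. not p implies r, w1
12. r, w1
Accessibility: w0Rw1
Branch closes: r and not r both at w1.
(One branch shown.) All branches close.

Unsatisfiable (every branch closes)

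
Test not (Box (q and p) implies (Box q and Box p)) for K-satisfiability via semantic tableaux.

1. not (Box (q and p) implies (Box q and Box p)), u
2. Box (q and p), u
3. not (Box q and Box p), u
4. not Box p, u
5. not p, v
6. q and p, v
7. q, v
8. p, v
Accessibility: uRv
Branch closes: p and not p both at v.
All branches of the tableau close; one closing branch shown above.

Unsatisfiable (every branch closes)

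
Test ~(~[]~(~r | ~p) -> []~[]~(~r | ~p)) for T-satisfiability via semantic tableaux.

1. ~(~[]~(~r | ~p) -> []~[]~(~r | ~p)), u
2. ~[]~(~r | ~p), u
3. ~[]~[]~(~r | ~p), u
4. ~r | ~p, v
5. ~p, v
6. []~(~r | ~p), w
7. ~(~r | ~p), w
8. r, w
9. p, w
Accessibility: uRu, uRv, uRw, vRv, wRw

Satisfiable (open branch found)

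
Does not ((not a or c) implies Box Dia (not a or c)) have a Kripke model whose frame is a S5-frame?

1. not ((not a or c) implies Box Dia (not a or c)), 0
2. not a or c, 0   [neg-implies-rule on 1]
3. not Box Dia (not a or c), 0   [neg-implies-rule on 1]
4. c, 0   [or-rule on 2 (branches; this branch)]
5. not Dia (not a or c), 1   [neg-Box-rule on 3: fresh world 1, 0R1]
6. not (not a or c), 0   [neg-Dia-rule on 5 via 1R0]
7. a, 0   [neg-or-rule on 6]
8. not c, 0   [neg-or-rule on 6]
Accessibility: 0R0, 0R1, 1R0, 1R1
Branch closes: c and not c both at 0.
(One branch shown.) All branches close.

Unsatisfiable (every branch closes)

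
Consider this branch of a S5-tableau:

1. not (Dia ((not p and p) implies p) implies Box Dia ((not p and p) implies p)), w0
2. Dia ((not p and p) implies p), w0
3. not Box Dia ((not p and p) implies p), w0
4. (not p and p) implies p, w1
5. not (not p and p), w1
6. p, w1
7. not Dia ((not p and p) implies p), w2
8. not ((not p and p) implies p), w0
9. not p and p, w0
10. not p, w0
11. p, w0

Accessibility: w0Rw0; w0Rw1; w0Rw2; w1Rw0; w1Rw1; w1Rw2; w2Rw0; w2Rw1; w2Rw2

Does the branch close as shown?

Both p and not p appear at w0.

Yes, closed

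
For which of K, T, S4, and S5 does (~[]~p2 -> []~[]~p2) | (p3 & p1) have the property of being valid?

S4-tableau for the negation ~((~[]~p2 -> []~[]~p2) | (p3 & p1)):
1. ~((~[]~p2 -> []~[]~p2) | (p3 & p1)), u
2. ~(~[]~p2 -> []~[]~p2), u
3. ~(p3 & p1), u
4. ~[]~p2, u
5. ~[]~[]~p2, u
6. ~p1, u
7. p2, v
8. []~p2, w
9. ~p2, w
Accessibility: uRu, uRv, uRw, vRv, wRw
Complete open branch: countermodel on an S4-frame, so not valid in S4, nor in K, T (the same frame is also a K-frame and a T-frame).
S5-tableau for the negation ~((~[]~p2 -> []~[]~p2) | (p3 & p1)):
1. ~((~[]~p2 -> []~[]~p2) | (p3 & p1)), u
2. ~(~[]~p2 -> []~[]~p2), u
3. ~(p3 & p1), u
4. ~[]~p2, u
5. ~[]~[]~p2, u
6. ~p1, u
7. p2, v
8. []~p2, w
9. ~p2, u
10. ~p2, v
Accessibility: uRu, uRv, uRw, vRu, vRv, vRw, wRu, wRv, wRw
Branch closes: p2 and ~p2 both at v.
Every branch closes (one shown): valid in S5.

S5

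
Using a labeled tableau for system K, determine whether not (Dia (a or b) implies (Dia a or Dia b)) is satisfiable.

No, unsatisfiable

1. not (Dia (a or b) implies (Dia a or Dia b)), w0
2. Dia (a or b), w0
3. not (Dia a or Dia b), w0
4. not Dia a, w0
5. not Dia b, w0
6. a or b, w1
7. not a, w1
8. not b, w1
9. b, w1
Accessibility: w0Rw1
Branch closes: b and not b both at w1.
Every branch closes; the branch above is one of them.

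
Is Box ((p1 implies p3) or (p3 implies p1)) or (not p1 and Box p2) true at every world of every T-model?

Tableau for the negation not (Box ((p1 implies p3) or (p3 implies p1)) or (not p1 and Box p2)):
1. not (Box ((p1 implies p3) or (p3 implies p1)) or (not p1 and Box p2)), w0
2. not Box ((p1 implies p3) or (p3 implies p1)), w0
3. not (not p1 and Box p2), w0
4. not Box p2, w0
5. not ((p1 implies p3) or (p3 implies p1)), w1
6. not (p1 implies p3), w1
7. not (p3 implies p1), w1
8. p1, w1
9. not p3, w1
10. p3, w1
11. not p1, w1
Accessibility: w0Rw0, w0Rw1, w1Rw1
Branch closes: p3 and not p3 both at w1.
All branches of the negation close; one closing branch shown above.

Valid in T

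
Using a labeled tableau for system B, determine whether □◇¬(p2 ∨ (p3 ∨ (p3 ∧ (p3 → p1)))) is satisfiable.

Satisfiable

1. □◇¬(p2 ∨ (p3 ∨ (p3 ∧ (p3 → p1)))), u
2. ◇¬(p2 ∨ (p3 ∨ (p3 ∧ (p3 → p1)))), u
3. ¬(p2 ∨ (p3 ∨ (p3 ∧ (p3 → p1)))), v
4. ¬p2, v
5. ¬(p3 ∨ (p3 ∧ (p3 → p1))), v
6. ¬p3, v
7. ¬(p3 ∧ (p3 → p1)), v
8. ◇¬(p2 ∨ (p3 ∨ (p3 ∧ (p3 → p1)))), v
9. ¬(p2 ∨ (p3 ∨ (p3 ∧ (p3 → p1)))), w
10. ¬p2, w
11. ¬(p3 ∨ (p3 ∧ (p3 → p1))), w
12. ¬p3, w
13. ¬(p3 ∧ (p3 → p1)), w
Accessibility: uRu, uRv, vRu, vRv, vRw, wRv, wRw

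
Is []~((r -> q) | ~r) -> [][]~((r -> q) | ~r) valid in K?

Tableau for the negation ~([]~((r -> q) | ~r) -> [][]~((r -> q) | ~r)):
1. ~([]~((r -> q) | ~r) -> [][]~((r -> q) | ~r)), w0
2. []~((r -> q) | ~r), w0
3. ~[][]~((r -> q) | ~r), w0
4. ~[]~((r -> q) | ~r), w1
5. ~((r -> q) | ~r), w1
6. ~(r -> q), w1
7. r, w1
8. ~q, w1
9. (r -> q) | ~r, w2
10. ~r, w2
Accessibility: w0Rw1, w1Rw2
The negation has an open branch (countermodel exists).

No, not valid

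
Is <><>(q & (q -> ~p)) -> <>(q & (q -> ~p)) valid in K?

No, not valid

Tableau for the negation ~(<><>(q & (q -> ~p)) -> <>(q & (q -> ~p))):
1. ~(<><>(q & (q -> ~p)) -> <>(q & (q -> ~p))), u
2. <><>(q & (q -> ~p)), u   [~->-rule on 1]
3. ~<>(q & (q -> ~p)), u   [~->-rule on 1]
4. <>(q & (q -> ~p)), v   [<>-rule on 2: fresh world v, uRv]
5. ~(q & (q -> ~p)), v   [~<>-rule on 3 via uRv]
6. ~(q -> ~p), v   [~&-rule on 5 (branches; this branch)]
7. q, v   [~->-rule on 6]
8. p, v   [~->-rule on 6]
9. q & (q -> ~p), w   [<>-rule on 4: fresh world w, vRw]
10. q, w   [&-rule on 9]
11. q -> ~p, w   [&-rule on 9]
12. ~p, w   [->-rule on 11 (branches; this branch)]
Accessibility: uRv, vRw
The negation has an open branch (countermodel exists).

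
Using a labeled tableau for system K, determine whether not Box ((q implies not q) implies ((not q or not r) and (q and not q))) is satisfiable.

1. not Box ((q implies not q) implies ((not q or not r) and (q and not q))), w0
2. not ((q implies not q) implies ((not q or not r) and (q and not q))), w1
3. q implies not q, w1
4. not ((not q or not r) and (q and not q)), w1
5. not q, w1
6. not (q and not q), w1
Accessibility: w0Rw1

Satisfiable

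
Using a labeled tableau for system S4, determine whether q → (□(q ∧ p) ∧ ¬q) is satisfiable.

1. q → (□(q ∧ p) ∧ ¬q), 0
2. ¬q, 0
Accessibility: 0R0

Satisfiable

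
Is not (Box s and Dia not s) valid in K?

Tableau for the negation Box s and Dia not s:
1. Box s and Dia not s, 0
2. Box s, 0
3. Dia not s, 0
4. not s, 1
5. s, 1
Accessibility: 0R1
Branch closes: s and not s both at 1.
Every branch of the negation's tableau closes; the branch above is one of them.

Valid in K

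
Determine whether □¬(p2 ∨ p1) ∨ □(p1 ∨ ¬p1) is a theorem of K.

Yes, valid

Tableau for the negation ¬(□¬(p2 ∨ p1) ∨ □(p1 ∨ ¬p1)):
1. ¬(□¬(p2 ∨ p1) ∨ □(p1 ∨ ¬p1)), u
2. ¬□¬(p2 ∨ p1), u
3. ¬□(p1 ∨ ¬p1), u
4. p2 ∨ p1, v
5. p1, v
6. ¬(p1 ∨ ¬p1), w
7. ¬p1, w
8. p1, w
Accessibility: uRv, uRw
Branch closes: p1 and ¬p1 both at w.
Every branch of the negation's tableau closes; the branch above is one of them.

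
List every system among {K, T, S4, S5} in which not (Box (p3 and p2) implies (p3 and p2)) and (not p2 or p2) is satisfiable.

K-tableau for the formula:
1. not (Box (p3 and p2) implies (p3 and p2)) and (not p2 or p2), 0
2. not (Box (p3 and p2) implies (p3 and p2)), 0
3. not p2 or p2, 0
4. Box (p3 and p2), 0
5. not (p3 and p2), 0
6. p2, 0
7. not p3, 0
Complete open branch: satisfiable in K.
T-tableau for the formula:
1. not (Box (p3 and p2) implies (p3 and p2)) and (not p2 or p2), 0
2. not (Box (p3 and p2) implies (p3 and p2)), 0
3. not p2 or p2, 0
4. Box (p3 and p2), 0
5. not (p3 and p2), 0
6. p3 and p2, 0
7. p3, 0
8. p2, 0
9. not p2, 0
Accessibility: 0R0
Branch closes: p2 and not p2 both at 0.
Every branch closes (one shown): unsatisfiable in T, hence also in S4, S5 (every S4/S5-frame is a T-frame).

K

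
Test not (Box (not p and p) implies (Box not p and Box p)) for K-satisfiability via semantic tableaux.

1. not (Box (not p and p) implies (Box not p and Box p)), 0
2. Box (not p and p), 0   [neg-implies-rule on 1]
3. not (Box not p and Box p), 0   [neg-implies-rule on 1]
4. not Box p, 0   [neg-and-rule on 3 (branches; this branch)]
5. not p, 1   [neg-Box-rule on 4: fresh world 1, 0R1]
6. not p and p, 1   [Box-rule on 2 via 0R1]
7. p, 1   [and-rule on 6]
Accessibility: 0R1
Branch closes: p and not p both at 1.
All branches of the tableau close; one closing branch shown above.

Unsatisfiable (every branch closes)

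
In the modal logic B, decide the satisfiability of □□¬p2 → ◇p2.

Satisfiable (open branch found)

1. □□¬p2 → ◇p2, 0
2. ◇p2, 0
3. p2, 1
Accessibility: 0R0, 0R1, 1R0, 1R1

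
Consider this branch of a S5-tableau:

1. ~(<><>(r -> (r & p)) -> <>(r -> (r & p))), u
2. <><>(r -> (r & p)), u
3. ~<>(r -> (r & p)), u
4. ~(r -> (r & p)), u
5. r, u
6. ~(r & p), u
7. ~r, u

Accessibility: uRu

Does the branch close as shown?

Yes, closed

Both r and ~r appear at u.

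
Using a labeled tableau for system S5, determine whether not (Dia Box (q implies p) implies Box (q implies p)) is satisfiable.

No, unsatisfiable

1. not (Dia Box (q implies p) implies Box (q implies p)), w0
2. Dia Box (q implies p), w0
3. not Box (q implies p), w0
4. Box (q implies p), w1
5. q implies p, w0
6. q implies p, w1
7. p, w0
8. p, w1
9. not (q implies p), w2
10. q, w2
11. not p, w2
12. q implies p, w2
13. p, w2
Accessibility: w0Rw0, w0Rw1, w0Rw2, w1Rw0, w1Rw1, w1Rw2, w2Rw0, w2Rw1, w2Rw2
Branch closes: p and not p both at w2.
All branches of the tableau close; one closing branch shown above.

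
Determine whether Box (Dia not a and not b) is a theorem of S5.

Tableau for the negation not Box (Dia not a and not b):
1. not Box (Dia not a and not b), u
2. not (Dia not a and not b), v
3. b, v
Accessibility: uRu, uRv, vRu, vRv
The negation has an open branch (countermodel exists).

Invalid (countermodel exists)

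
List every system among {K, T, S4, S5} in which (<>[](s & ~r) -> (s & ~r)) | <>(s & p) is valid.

S5

S4-tableau for the negation ~((<>[](s & ~r) -> (s & ~r)) | <>(s & p)):
1. ~((<>[](s & ~r) -> (s & ~r)) | <>(s & p)), 0
2. ~(<>[](s & ~r) -> (s & ~r)), 0
3. ~<>(s & p), 0
4. <>[](s & ~r), 0
5. ~(s & ~r), 0
6. ~(s & p), 0
7. r, 0
8. ~p, 0
9. [](s & ~r), 1
10. ~(s & p), 1
11. s & ~r, 1
12. s, 1
13. ~r, 1
14. ~p, 1
Accessibility: 0R0, 0R1, 1R1
Complete open branch: countermodel on an S4-frame, so not valid in S4, nor in K, T (the same frame is also a K-frame and a T-frame).
S5-tableau for the negation ~((<>[](s & ~r) -> (s & ~r)) | <>(s & p)):
1. ~((<>[](s & ~r) -> (s & ~r)) | <>(s & p)), 0
2. ~(<>[](s & ~r) -> (s & ~r)), 0
3. ~<>(s & p), 0
4. <>[](s & ~r), 0
5. ~(s & ~r), 0
6. ~(s & p), 0
7. r, 0
8. ~p, 0
9. [](s & ~r), 1
10. ~(s & p), 1
11. s & ~r, 0
12. s, 0
13. ~r, 0
Accessibility: 0R0, 0R1, 1R0, 1R1
Branch closes: r and ~r both at 0.
Every branch closes (one shown): valid in S5.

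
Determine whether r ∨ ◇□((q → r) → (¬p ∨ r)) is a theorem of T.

Tableau for the negation ¬(r ∨ ◇□((q → r) → (¬p ∨ r))):
1. ¬(r ∨ ◇□((q → r) → (¬p ∨ r))), u
2. ¬r, u   [¬∨-rule on 1]
3. ¬◇□((q → r) → (¬p ∨ r)), u   [¬∨-rule on 1]
4. ¬□((q → r) → (¬p ∨ r)), u   [¬◇-rule on 3 via uRu]
5. ¬((q → r) → (¬p ∨ r)), v   [¬□-rule on 4: fresh world v, uRv]
6. q → r, v   [¬→-rule on 5]
7. ¬(¬p ∨ r), v   [¬→-rule on 5]
8. p, v   [¬∨-rule on 7]
9. ¬r, v   [¬∨-rule on 7]
10. ¬□((q → r) → (¬p ∨ r)), v   [¬◇-rule on 3 via uRv]
11. ¬q, v   [→-rule on 6 (branches; this branch)]
12. ¬((q → r) → (¬p ∨ r)), w   [¬□-rule on 10: fresh world w, vRw]
13. q → r, w   [¬→-rule on 12]
14. ¬(¬p ∨ r), w   [¬→-rule on 12]
15. p, w   [¬∨-rule on 14]
16. ¬r, w   [¬∨-rule on 14]
17. ¬q, w   [→-rule on 13 (branches; this branch)]
Accessibility: uRu, uRv, vRv, vRw, wRw
The negation has an open branch (countermodel exists).

Invalid (countermodel exists)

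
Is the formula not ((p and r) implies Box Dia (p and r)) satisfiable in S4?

Satisfiable (open branch found)

1. not ((p and r) implies Box Dia (p and r)), u
2. p and r, u   [neg-implies-rule on 1]
3. not Box Dia (p and r), u   [neg-implies-rule on 1]
4. p, u   [and-rule on 2]
5. r, u   [and-rule on 2]
6. not Dia (p and r), v   [neg-Box-rule on 3: fresh world v, uRv]
7. not (p and r), v   [neg-Dia-rule on 6 via vRv]
8. not r, v   [neg-and-rule on 7 (branches; this branch)]
Accessibility: uRu, uRv, vRv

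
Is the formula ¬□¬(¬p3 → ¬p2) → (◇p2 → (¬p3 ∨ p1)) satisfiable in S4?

1. ¬□¬(¬p3 → ¬p2) → (◇p2 → (¬p3 ∨ p1)), 0
2. ◇p2 → (¬p3 ∨ p1), 0
3. ¬p3 ∨ p1, 0
4. p1, 0
Accessibility: 0R0

Yes, satisfiable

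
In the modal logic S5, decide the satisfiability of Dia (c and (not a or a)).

Satisfiable

1. Dia (c and (not a or a)), u
2. c and (not a or a), v   [Dia-rule on 1: fresh world v, uRv]
3. c, v   [and-rule on 2]
4. not a or a, v   [and-rule on 2]
5. a, v   [or-rule on 4 (branches; this branch)]
Accessibility: uRu, uRv, vRu, vRv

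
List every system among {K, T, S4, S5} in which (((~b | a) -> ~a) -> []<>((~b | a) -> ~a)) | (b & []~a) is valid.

S5

S4-tableau for the negation ~((((~b | a) -> ~a) -> []<>((~b | a) -> ~a)) | (b & []~a)):
1. ~((((~b | a) -> ~a) -> []<>((~b | a) -> ~a)) | (b & []~a)), u
2. ~(((~b | a) -> ~a) -> []<>((~b | a) -> ~a)), u
3. ~(b & []~a), u
4. (~b | a) -> ~a, u
5. ~[]<>((~b | a) -> ~a), u
6. ~[]~a, u
7. ~a, u
8. ~<>((~b | a) -> ~a), v
9. ~((~b | a) -> ~a), v
10. ~b | a, v
11. a, v
12. a, w
Accessibility: uRu, uRv, uRw, vRv, wRw
Complete open branch: countermodel on an S4-frame, so not valid in S4, nor in K, T (the same frame is also a K-frame and a T-frame).
S5-tableau for the negation ~((((~b | a) -> ~a) -> []<>((~b | a) -> ~a)) | (b & []~a)):
1. ~((((~b | a) -> ~a) -> []<>((~b | a) -> ~a)) | (b & []~a)), u
2. ~(((~b | a) -> ~a) -> []<>((~b | a) -> ~a)), u
3. ~(b & []~a), u
4. (~b | a) -> ~a, u
5. ~[]<>((~b | a) -> ~a), u
6. ~[]~a, u
7. ~(~b | a), u
8. b, u
9. ~a, u
10. ~<>((~b | a) -> ~a), v
11. ~((~b | a) -> ~a), u
12. ~b | a, u
13. a, u
Accessibility: uRu, uRv, vRu, vRv
Branch closes: a and ~a both at u.
Every branch closes (one shown): valid in S5.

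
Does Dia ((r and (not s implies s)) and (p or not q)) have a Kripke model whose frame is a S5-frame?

1. Dia ((r and (not s implies s)) and (p or not q)), u
2. (r and (not s implies s)) and (p or not q), v   [Dia-rule on 1: fresh world v, uRv]
3. r and (not s implies s), v   [and-rule on 2]
4. p or not q, v   [and-rule on 2]
5. r, v   [and-rule on 3]
6. not s implies s, v   [and-rule on 3]
7. not q, v   [or-rule on 4 (branches; this branch)]
8. s, v   [implies-rule on 6 (branches; this branch)]
Accessibility: uRu, uRv, vRu, vRv

Satisfiable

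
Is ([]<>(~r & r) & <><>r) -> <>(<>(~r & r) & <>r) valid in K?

Valid in K

Tableau for the negation ~(([]<>(~r & r) & <><>r) -> <>(<>(~r & r) & <>r)):
1. ~(([]<>(~r & r) & <><>r) -> <>(<>(~r & r) & <>r)), u
2. []<>(~r & r) & <><>r, u
3. ~<>(<>(~r & r) & <>r), u
4. []<>(~r & r), u
5. <><>r, u
6. <>r, v
7. ~(<>(~r & r) & <>r), v
8. <>(~r & r), v
9. ~<>(~r & r), v
10. r, w
11. ~(~r & r), w
12. ~r & r, x
13. ~r, x
14. r, x
Accessibility: uRv, vRw, vRx
Branch closes: r and ~r both at x.
All branches of the negation close; one closing branch shown above.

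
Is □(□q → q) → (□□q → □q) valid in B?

Tableau for the negation ¬(□(□q → q) → (□□q → □q)):
1. ¬(□(□q → q) → (□□q → □q)), w0
2. □(□q → q), w0   [¬→-rule on 1]
3. ¬(□□q → □q), w0   [¬→-rule on 1]
4. □□q, w0   [¬→-rule on 3]
5. ¬□q, w0   [¬→-rule on 3]
6. □q → q, w0   [□-rule on 2 via w0Rw0]
7. □q, w0   [□-rule on 4 via w0Rw0]
8. q, w0   [□-rule on 7 via w0Rw0]
9. ¬q, w1   [¬□-rule on 5: fresh world w1, w0Rw1]
10. □q → q, w1   [□-rule on 2 via w0Rw1]
11. □q, w1   [□-rule on 4 via w0Rw1]
12. q, w1   [□-rule on 7 via w0Rw1]
Accessibility: w0Rw0, w0Rw1, w1Rw0, w1Rw1
Branch closes: q and ¬q both at w1.
All branches of the negation close; one closing branch shown above.

Valid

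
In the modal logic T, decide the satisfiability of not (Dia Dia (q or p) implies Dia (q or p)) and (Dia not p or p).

1. not (Dia Dia (q or p) implies Dia (q or p)) and (Dia not p or p), 0
2. not (Dia Dia (q or p) implies Dia (q or p)), 0
3. Dia not p or p, 0
4. Dia Dia (q or p), 0
5. not Dia (q or p), 0
6. not (q or p), 0
7. not q, 0
8. not p, 0
9. Dia not p, 0
10. Dia (q or p), 1
11. not (q or p), 1
12. not q, 1
13. not p, 1
14. not p, 2
15. not (q or p), 2
16. not q, 2
17. q or p, 3
18. p, 3
Accessibility: 0R0, 0R1, 0R2, 1R1, 1R3, 2R2, 3R3

Satisfiable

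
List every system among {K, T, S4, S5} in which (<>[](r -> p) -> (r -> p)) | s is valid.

S4-tableau for the negation ~((<>[](r -> p) -> (r -> p)) | s):
1. ~((<>[](r -> p) -> (r -> p)) | s), w0
2. ~(<>[](r -> p) -> (r -> p)), w0
3. ~s, w0
4. <>[](r -> p), w0
5. ~(r -> p), w0
6. r, w0
7. ~p, w0
8. [](r -> p), w1
9. r -> p, w1
10. p, w1
Accessibility: w0Rw0, w0Rw1, w1Rw1
Complete open branch: countermodel on an S4-frame, so not valid in S4, nor in K, T (the same frame is also a K-frame and a T-frame).
S5-tableau for the negation ~((<>[](r -> p) -> (r -> p)) | s):
1. ~((<>[](r -> p) -> (r -> p)) | s), w0
2. ~(<>[](r -> p) -> (r -> p)), w0
3. ~s, w0
4. <>[](r -> p), w0
5. ~(r -> p), w0
6. r, w0
7. ~p, w0
8. [](r -> p), w1
9. r -> p, w0
10. r -> p, w1
11. p, w0
Accessibility: w0Rw0, w0Rw1, w1Rw0, w1Rw1
Branch closes: p and ~p both at w0.
Every branch closes (one shown): valid in S5.

S5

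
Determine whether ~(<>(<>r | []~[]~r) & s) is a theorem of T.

Not valid

Tableau for the negation <>(<>r | []~[]~r) & s:
1. <>(<>r | []~[]~r) & s, u
2. <>(<>r | []~[]~r), u
3. s, u
4. <>r | []~[]~r, v
5. []~[]~r, v
6. ~[]~r, v
7. r, w
8. ~[]~r, w
9. r, x
Accessibility: uRu, uRv, vRv, vRw, wRw, wRx, xRx
The negation has an open branch (countermodel exists).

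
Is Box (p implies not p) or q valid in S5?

No, not valid

Tableau for the negation not (Box (p implies not p) or q):
1. not (Box (p implies not p) or q), 0
2. not Box (p implies not p), 0
3. not q, 0
4. not (p implies not p), 1
5. p, 1
Accessibility: 0R0, 0R1, 1R0, 1R1
The negation has an open branch (countermodel exists).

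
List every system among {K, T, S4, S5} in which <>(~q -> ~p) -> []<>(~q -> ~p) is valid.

S5-tableau for the negation ~(<>(~q -> ~p) -> []<>(~q -> ~p)):
1. ~(<>(~q -> ~p) -> []<>(~q -> ~p)), 0
2. <>(~q -> ~p), 0   [~->-rule on 1]
3. ~[]<>(~q -> ~p), 0   [~->-rule on 1]
4. ~q -> ~p, 1   [<>-rule on 2: fresh world 1, 0R1]
5. ~p, 1   [->-rule on 4 (branches; this branch)]
6. ~<>(~q -> ~p), 2   [~[]-rule on 3: fresh world 2, 0R2]
7. ~(~q -> ~p), 0   [~<>-rule on 6 via 2R0]
8. ~q, 0   [~->-rule on 7]
9. p, 0   [~->-rule on 7]
10. ~(~q -> ~p), 1   [~<>-rule on 6 via 2R1]
11. ~q, 1   [~->-rule on 10]
12. p, 1   [~->-rule on 10]
Accessibility: 0R0, 0R1, 0R2, 1R0, 1R1, 1R2, 2R0, 2R1, 2R2
Branch closes: p and ~p both at 1.
Every branch closes (one shown): valid in S5.
S4-tableau for the negation ~(<>(~q -> ~p) -> []<>(~q -> ~p)):
1. ~(<>(~q -> ~p) -> []<>(~q -> ~p)), 0
2. <>(~q -> ~p), 0   [~->-rule on 1]
3. ~[]<>(~q -> ~p), 0   [~->-rule on 1]
4. ~q -> ~p, 1   [<>-rule on 2: fresh world 1, 0R1]
5. ~p, 1   [->-rule on 4 (branches; this branch)]
6. ~<>(~q -> ~p), 2   [~[]-rule on 3: fresh world 2, 0R2]
7. ~(~q -> ~p), 2   [~<>-rule on 6 via 2R2]
8. ~q, 2   [~->-rule on 7]
9. p, 2   [~->-rule on 7]
Accessibility: 0R0, 0R1, 0R2, 1R1, 2R2
Complete open branch: countermodel on an S4-frame, so not valid in S4, nor in K, T (the same frame is also a K-frame and a T-frame).

S5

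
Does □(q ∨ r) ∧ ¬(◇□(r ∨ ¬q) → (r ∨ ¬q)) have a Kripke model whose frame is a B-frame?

1. □(q ∨ r) ∧ ¬(◇□(r ∨ ¬q) → (r ∨ ¬q)), w0
2. □(q ∨ r), w0   [∧-rule on 1]
3. ¬(◇□(r ∨ ¬q) → (r ∨ ¬q)), w0   [∧-rule on 1]
4. ◇□(r ∨ ¬q), w0   [¬→-rule on 3]
5. ¬(r ∨ ¬q), w0   [¬→-rule on 3]
6. ¬r, w0   [¬∨-rule on 5]
7. q, w0   [¬∨-rule on 5]
8. q ∨ r, w0   [□-rule on 2 via w0Rw0]
9. □(r ∨ ¬q), w1   [◇-rule on 4: fresh world w1, w0Rw1]
10. q ∨ r, w1   [□-rule on 2 via w0Rw1]
11. r ∨ ¬q, w0   [□-rule on 9 via w1Rw0]
12. r ∨ ¬q, w1   [□-rule on 9 via w1Rw1]
13. r, w1   [∨-rule on 10 (branches; this branch)]
14. ¬q, w0   [∨-rule on 11 (branches; this branch)]
Accessibility: w0Rw0, w0Rw1, w1Rw0, w1Rw1
Branch closes: q and ¬q both at w0.
Every branch closes; the branch above is one of them.

Unsatisfiable (every branch closes)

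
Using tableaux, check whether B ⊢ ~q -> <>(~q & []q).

Not valid

Tableau for the negation ~(~q -> <>(~q & []q)):
1. ~(~q -> <>(~q & []q)), w0
2. ~q, w0
3. ~<>(~q & []q), w0
4. ~(~q & []q), w0
5. ~[]q, w0
6. ~q, w1
7. ~(~q & []q), w1
8. ~[]q, w1
9. ~q, w2
Accessibility: w0Rw0, w0Rw1, w1Rw0, w1Rw1, w1Rw2, w2Rw1, w2Rw2
The negation has an open branch (countermodel exists).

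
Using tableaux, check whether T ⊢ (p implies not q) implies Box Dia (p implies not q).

Not valid

Tableau for the negation not ((p implies not q) implies Box Dia (p implies not q)):
1. not ((p implies not q) implies Box Dia (p implies not q)), u
2. p implies not q, u
3. not Box Dia (p implies not q), u
4. not q, u
5. not Dia (p implies not q), v
6. not (p implies not q), v
7. p, v
8. q, v
Accessibility: uRu, uRv, vRv
The negation has an open branch (countermodel exists).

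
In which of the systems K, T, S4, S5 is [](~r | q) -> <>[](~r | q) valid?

T, S4, S5

T-tableau for the negation ~([](~r | q) -> <>[](~r | q)):
1. ~([](~r | q) -> <>[](~r | q)), w0
2. [](~r | q), w0
3. ~<>[](~r | q), w0
4. ~r | q, w0
5. ~[](~r | q), w0
6. q, w0
7. ~(~r | q), w1
8. r, w1
9. ~q, w1
10. ~r | q, w1
11. ~[](~r | q), w1
12. q, w1
Accessibility: w0Rw0, w0Rw1, w1Rw1
Branch closes: q and ~q both at w1.
Every branch closes (one shown): valid in T, hence also in S4, S5 (every theorem of T is a theorem of S4 and S5).
K-tableau for the negation ~([](~r | q) -> <>[](~r | q)):
1. ~([](~r | q) -> <>[](~r | q)), w0
2. [](~r | q), w0
3. ~<>[](~r | q), w0
Complete open branch: countermodel on a K-frame, so not valid in K.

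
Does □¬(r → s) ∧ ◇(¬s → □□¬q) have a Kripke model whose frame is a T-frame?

1. □¬(r → s) ∧ ◇(¬s → □□¬q), 0
2. □¬(r → s), 0   [∧-rule on 1]
3. ◇(¬s → □□¬q), 0   [∧-rule on 1]
4. ¬(r → s), 0   [□-rule on 2 via 0R0]
5. r, 0   [¬→-rule on 4]
6. ¬s, 0   [¬→-rule on 4]
7. ¬s → □□¬q, 1   [◇-rule on 3: fresh world 1, 0R1]
8. ¬(r → s), 1   [□-rule on 2 via 0R1]
9. r, 1   [¬→-rule on 8]
10. ¬s, 1   [¬→-rule on 8]
11. □□¬q, 1   [→-rule on 7 (branches; this branch)]
12. □¬q, 1   [□-rule on 11 via 1R1]
13. ¬q, 1   [□-rule on 12 via 1R1]
Accessibility: 0R0, 0R1, 1R1

Satisfiable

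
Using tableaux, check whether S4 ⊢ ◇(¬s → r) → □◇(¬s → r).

Tableau for the negation ¬(◇(¬s → r) → □◇(¬s → r)):
1. ¬(◇(¬s → r) → □◇(¬s → r)), w0
2. ◇(¬s → r), w0
3. ¬□◇(¬s → r), w0
4. ¬s → r, w1
5. r, w1
6. ¬◇(¬s → r), w2
7. ¬(¬s → r), w2
8. ¬s, w2
9. ¬r, w2
Accessibility: w0Rw0, w0Rw1, w0Rw2, w1Rw1, w2Rw2
The negation has an open branch (countermodel exists).

Invalid (countermodel exists)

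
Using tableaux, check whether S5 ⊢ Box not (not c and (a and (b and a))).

No, not valid

Tableau for the negation not Box not (not c and (a and (b and a))):
1. not Box not (not c and (a and (b and a))), u
2. not c and (a and (b and a)), v
3. not c, v
4. a and (b and a), v
5. a, v
6. b and a, v
7. b, v
Accessibility: uRu, uRv, vRu, vRv
The negation has an open branch (countermodel exists).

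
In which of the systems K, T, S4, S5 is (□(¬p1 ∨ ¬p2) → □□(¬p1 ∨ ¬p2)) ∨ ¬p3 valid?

S4, S5

T-tableau for the negation ¬((□(¬p1 ∨ ¬p2) → □□(¬p1 ∨ ¬p2)) ∨ ¬p3):
1. ¬((□(¬p1 ∨ ¬p2) → □□(¬p1 ∨ ¬p2)) ∨ ¬p3), w0
2. ¬(□(¬p1 ∨ ¬p2) → □□(¬p1 ∨ ¬p2)), w0
3. p3, w0
4. □(¬p1 ∨ ¬p2), w0
5. ¬□□(¬p1 ∨ ¬p2), w0
6. ¬p1 ∨ ¬p2, w0
7. ¬p2, w0
8. ¬□(¬p1 ∨ ¬p2), w1
9. ¬p1 ∨ ¬p2, w1
10. ¬p2, w1
11. ¬(¬p1 ∨ ¬p2), w2
12. p1, w2
13. p2, w2
Accessibility: w0Rw0, w0Rw1, w1Rw1, w1Rw2, w2Rw2
Complete open branch: countermodel on a T-frame, so not valid in T, nor in K (the same frame is also a K-frame).
S4-tableau for the negation ¬((□(¬p1 ∨ ¬p2) → □□(¬p1 ∨ ¬p2)) ∨ ¬p3):
1. ¬((□(¬p1 ∨ ¬p2) → □□(¬p1 ∨ ¬p2)) ∨ ¬p3), w0
2. ¬(□(¬p1 ∨ ¬p2) → □□(¬p1 ∨ ¬p2)), w0
3. p3, w0
4. □(¬p1 ∨ ¬p2), w0
5. ¬□□(¬p1 ∨ ¬p2), w0
6. ¬p1 ∨ ¬p2, w0
7. ¬p2, w0
8. ¬□(¬p1 ∨ ¬p2), w1
9. ¬p1 ∨ ¬p2, w1
10. ¬p2, w1
11. ¬(¬p1 ∨ ¬p2), w2
12. p1, w2
13. p2, w2
14. ¬p1 ∨ ¬p2, w2
15. ¬p2, w2
Accessibility: w0Rw0, w0Rw1, w0Rw2, w1Rw1, w1Rw2, w2Rw2
Branch closes: p2 and ¬p2 both at w2.
Every branch closes (one shown): valid in S4, hence also in S5 (every theorem of S4 is a theorem of S5).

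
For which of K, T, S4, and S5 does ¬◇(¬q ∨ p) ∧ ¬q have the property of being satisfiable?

T-tableau for the formula:
1. ¬◇(¬q ∨ p) ∧ ¬q, u
2. ¬◇(¬q ∨ p), u
3. ¬q, u
4. ¬(¬q ∨ p), u
5. q, u
6. ¬p, u
Accessibility: uRu
Branch closes: q and ¬q both at u.
Every branch closes (one shown): unsatisfiable in T, hence also in S4, S5 (every S4/S5-frame is a T-frame).
K-tableau for the formula:
1. ¬◇(¬q ∨ p) ∧ ¬q, u
2. ¬◇(¬q ∨ p), u
3. ¬q, u
Complete open branch: satisfiable in K.

K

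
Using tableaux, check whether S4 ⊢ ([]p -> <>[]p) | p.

Tableau for the negation ~(([]p -> <>[]p) | p):
1. ~(([]p -> <>[]p) | p), 0
2. ~([]p -> <>[]p), 0
3. ~p, 0
4. []p, 0
5. ~<>[]p, 0
6. p, 0
Accessibility: 0R0
Branch closes: p and ~p both at 0.
Every branch of the negation's tableau closes; the branch above is one of them.

Valid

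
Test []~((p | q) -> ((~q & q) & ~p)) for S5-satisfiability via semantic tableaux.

1. []~((p | q) -> ((~q & q) & ~p)), u
2. ~((p | q) -> ((~q & q) & ~p)), u
3. p | q, u
4. ~((~q & q) & ~p), u
5. q, u
6. p, u
Accessibility: uRu

Satisfiable (open branch found)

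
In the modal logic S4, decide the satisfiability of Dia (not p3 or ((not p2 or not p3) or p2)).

1. Dia (not p3 or ((not p2 or not p3) or p2)), 0
2. not p3 or ((not p2 or not p3) or p2), 1
3. (not p2 or not p3) or p2, 1
4. p2, 1
Accessibility: 0R0, 0R1, 1R1

Yes, satisfiable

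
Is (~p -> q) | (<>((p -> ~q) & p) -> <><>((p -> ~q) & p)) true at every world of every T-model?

Tableau for the negation ~((~p -> q) | (<>((p -> ~q) & p) -> <><>((p -> ~q) & p))):
1. ~((~p -> q) | (<>((p -> ~q) & p) -> <><>((p -> ~q) & p))), u
2. ~(~p -> q), u   [~|-rule on 1]
3. ~(<>((p -> ~q) & p) -> <><>((p -> ~q) & p)), u   [~|-rule on 1]
4. ~p, u   [~->-rule on 2]
5. ~q, u   [~->-rule on 2]
6. <>((p -> ~q) & p), u   [~->-rule on 3]
7. ~<><>((p -> ~q) & p), u   [~->-rule on 3]
8. ~<>((p -> ~q) & p), u   [~<>-rule on 7 via uRu]
9. ~((p -> ~q) & p), u   [~<>-rule on 8 via uRu]
10. (p -> ~q) & p, v   [<>-rule on 6: fresh world v, uRv]
11. p -> ~q, v   [&-rule on 10]
12. p, v   [&-rule on 10]
13. ~<>((p -> ~q) & p), v   [~<>-rule on 7 via uRv]
14. ~((p -> ~q) & p), v   [~<>-rule on 8 via uRv]
15. ~q, v   [->-rule on 11 (branches; this branch)]
16. ~(p -> ~q), v   [~&-rule on 14 (branches; this branch)]
17. q, v   [~->-rule on 16]
Accessibility: uRu, uRv, vRv
Branch closes: q and ~q both at v.
Every branch of the negation's tableau closes; the branch above is one of them.

Valid in T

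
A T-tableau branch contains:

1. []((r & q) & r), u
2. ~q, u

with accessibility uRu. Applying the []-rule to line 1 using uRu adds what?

(r & q) & r, u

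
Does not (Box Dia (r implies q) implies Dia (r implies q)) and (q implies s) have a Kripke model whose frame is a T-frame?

Unsatisfiable (every branch closes)

1. not (Box Dia (r implies q) implies Dia (r implies q)) and (q implies s), u
2. not (Box Dia (r implies q) implies Dia (r implies q)), u
3. q implies s, u
4. Box Dia (r implies q), u
5. not Dia (r implies q), u
6. Dia (r implies q), u
7. not (r implies q), u
8. r, u
9. not q, u
10. s, u
11. r implies q, v
12. Dia (r implies q), v
13. not (r implies q), v
14. r, v
15. not q, v
16. q, v
Accessibility: uRu, uRv, vRv
Branch closes: q and not q both at v.
(One branch shown.) All branches close.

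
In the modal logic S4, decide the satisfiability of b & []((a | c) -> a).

Satisfiable (open branch found)

1. b & []((a | c) -> a), u
2. b, u
3. []((a | c) -> a), u
4. (a | c) -> a, u
5. a, u
Accessibility: uRu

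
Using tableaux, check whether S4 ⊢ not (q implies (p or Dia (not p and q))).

Tableau for the negation q implies (p or Dia (not p and q)):
1. q implies (p or Dia (not p and q)), u
2. p or Dia (not p and q), u
3. Dia (not p and q), u
4. not p and q, v
5. not p, v
6. q, v
Accessibility: uRu, uRv, vRv
The negation has an open branch (countermodel exists).

Not valid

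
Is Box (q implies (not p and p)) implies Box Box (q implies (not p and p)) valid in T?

Tableau for the negation not (Box (q implies (not p and p)) implies Box Box (q implies (not p and p))):
1. not (Box (q implies (not p and p)) implies Box Box (q implies (not p and p))), u
2. Box (q implies (not p and p)), u
3. not Box Box (q implies (not p and p)), u
4. q implies (not p and p), u
5. not q, u
6. not Box (q implies (not p and p)), v
7. q implies (not p and p), v
8. not q, v
9. not (q implies (not p and p)), w
10. q, w
11. not (not p and p), w
12. not p, w
Accessibility: uRu, uRv, vRv, vRw, wRw
The negation has an open branch (countermodel exists).

Invalid (countermodel exists)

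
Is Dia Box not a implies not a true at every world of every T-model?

Tableau for the negation not (Dia Box not a implies not a):
1. not (Dia Box not a implies not a), 0
2. Dia Box not a, 0   [neg-implies-rule on 1]
3. a, 0   [neg-implies-rule on 1]
4. Box not a, 1   [Dia-rule on 2: fresh world 1, 0R1]
5. not a, 1   [Box-rule on 4 via 1R1]
Accessibility: 0R0, 0R1, 1R1
The negation has an open branch (countermodel exists).

Invalid (countermodel exists)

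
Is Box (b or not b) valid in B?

Valid in B

Tableau for the negation not Box (b or not b):
1. not Box (b or not b), u
2. not (b or not b), v   [neg-Box-rule on 1: fresh world v, uRv]
3. not b, v   [neg-or-rule on 2]
4. b, v   [neg-or-rule on 2]
Accessibility: uRu, uRv, vRu, vRv
Branch closes: b and not b both at v.
Every branch of the negation's tableau closes; the branch above is one of them.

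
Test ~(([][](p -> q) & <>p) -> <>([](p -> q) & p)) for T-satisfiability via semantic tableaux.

1. ~(([][](p -> q) & <>p) -> <>([](p -> q) & p)), 0
2. [][](p -> q) & <>p, 0
3. ~<>([](p -> q) & p), 0
4. [][](p -> q), 0
5. <>p, 0
6. ~([](p -> q) & p), 0
7. [](p -> q), 0
8. p -> q, 0
9. ~[](p -> q), 0
10. q, 0
11. p, 1
12. ~([](p -> q) & p), 1
13. [](p -> q), 1
14. p -> q, 1
15. ~[](p -> q), 1
16. q, 1
17. ~(p -> q), 2
18. p, 2
19. ~q, 2
20. ~([](p -> q) & p), 2
21. [](p -> q), 2
22. p -> q, 2
23. ~[](p -> q), 2
24. q, 2
Accessibility: 0R0, 0R1, 0R2, 1R1, 2R2
Branch closes: q and ~q both at 2.
All branches of the tableau close; one closing branch shown above.

Unsatisfiable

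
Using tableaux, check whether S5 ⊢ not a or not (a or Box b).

Not valid

Tableau for the negation not (not a or not (a or Box b)):
1. not (not a or not (a or Box b)), w0
2. a, w0   [neg-or-rule on 1]
3. a or Box b, w0   [neg-or-rule on 1]
4. Box b, w0   [or-rule on 3 (branches; this branch)]
5. b, w0   [Box-rule on 4 via w0Rw0]
Accessibility: w0Rw0
The negation has an open branch (countermodel exists).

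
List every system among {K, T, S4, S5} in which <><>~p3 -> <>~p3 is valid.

S4, S5

T-tableau for the negation ~(<><>~p3 -> <>~p3):
1. ~(<><>~p3 -> <>~p3), u
2. <><>~p3, u
3. ~<>~p3, u
4. p3, u
5. <>~p3, v
6. p3, v
7. ~p3, w
Accessibility: uRu, uRv, vRv, vRw, wRw
Complete open branch: countermodel on a T-frame, so not valid in T, nor in K (the same frame is also a K-frame).
S4-tableau for the negation ~(<><>~p3 -> <>~p3):
1. ~(<><>~p3 -> <>~p3), u
2. <><>~p3, u
3. ~<>~p3, u
4. p3, u
5. <>~p3, v
6. p3, v
7. ~p3, w
8. p3, w
Accessibility: uRu, uRv, uRw, vRv, vRw, wRw
Branch closes: p3 and ~p3 both at w.
Every branch closes (one shown): valid in S4, hence also in S5 (every theorem of S4 is a theorem of S5).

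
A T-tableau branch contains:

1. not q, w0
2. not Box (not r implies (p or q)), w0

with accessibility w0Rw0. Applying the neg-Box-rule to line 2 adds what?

a fresh world w1 with w0Rw1, and not (not r implies (p or q)) at w1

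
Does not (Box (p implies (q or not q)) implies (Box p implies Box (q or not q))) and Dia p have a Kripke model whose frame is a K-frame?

Unsatisfiable (every branch closes)

1. not (Box (p implies (q or not q)) implies (Box p implies Box (q or not q))) and Dia p, 0
2. not (Box (p implies (q or not q)) implies (Box p implies Box (q or not q))), 0
3. Dia p, 0
4. Box (p implies (q or not q)), 0
5. not (Box p implies Box (q or not q)), 0
6. Box p, 0
7. not Box (q or not q), 0
8. p, 1
9. p implies (q or not q), 1
10. q or not q, 1
11. not q, 1
12. not (q or not q), 2
13. not q, 2
14. q, 2
Accessibility: 0R1, 0R2
Branch closes: q and not q both at 2.
Every branch closes; the branch above is one of them.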